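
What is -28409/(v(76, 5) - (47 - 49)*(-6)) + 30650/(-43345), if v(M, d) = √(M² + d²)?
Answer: -2990008862/49040533 - 28409*√5801/5657 ≈ -443.46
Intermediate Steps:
-28409/(v(76, 5) - (47 - 49)*(-6)) + 30650/(-43345) = -28409/(√(76² + 5²) - (47 - 49)*(-6)) + 30650/(-43345) = -28409/(√(5776 + 25) - (-2)*(-6)) + 30650*(-1/43345) = -28409/(√5801 - 1*12) - 6130/8669 = -28409/(√5801 - 12) - 6130/8669 = -28409/(-12 + √5801) - 6130/8669 = -6130/8669 - 28409/(-12 + √5801)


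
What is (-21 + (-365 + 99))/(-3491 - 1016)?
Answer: 287/4507 ≈ 0.063679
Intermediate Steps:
(-21 + (-365 + 99))/(-3491 - 1016) = (-21 - 266)/(-4507) = -287*(-1/4507) = 287/4507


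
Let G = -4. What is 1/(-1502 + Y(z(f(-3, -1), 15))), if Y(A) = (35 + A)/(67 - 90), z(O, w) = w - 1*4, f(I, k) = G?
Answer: -1/1504 ≈ -0.00066489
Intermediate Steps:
f(I, k) = -4
z(O, w) = -4 + w (z(O, w) = w - 4 = -4 + w)
Y(A) = -35/23 - A/23 (Y(A) = (35 + A)/(-23) = (35 + A)*(-1/23) = -35/23 - A/23)
1/(-1502 + Y(z(f(-3, -1), 15))) = 1/(-1502 + (-35/23 - (-4 + 15)/23)) = 1/(-1502 + (-35/23 - 1/23*11)) = 1/(-1502 + (-35/23 - 11/23)) = 1/(-1502 - 2) = 1/(-1504) = -1/1504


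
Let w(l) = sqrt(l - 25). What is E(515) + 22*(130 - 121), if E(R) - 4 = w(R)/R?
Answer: 202 + 7*sqrt(10)/515 ≈ 202.04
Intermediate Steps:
w(l) = sqrt(-25 + l)
E(R) = 4 + sqrt(-25 + R)/R
E(515) + 22*(130 - 121) = (4 + sqrt(-25 + 515)/515) + 22*(130 - 121) = (4 + sqrt(490)/515) + 22*9 = (4 + (7*sqrt(10))/515) + 198 = (4 + 7*sqrt(10)/515) + 198 = 202 + 7*sqrt(10)/515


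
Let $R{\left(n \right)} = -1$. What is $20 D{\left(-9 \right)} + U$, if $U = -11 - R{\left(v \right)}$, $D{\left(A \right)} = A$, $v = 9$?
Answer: $-190$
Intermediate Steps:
$U = -10$ ($U = -11 - -1 = -11 + 1 = -10$)
$20 D{\left(-9 \right)} + U = 20 \left(-9\right) - 10 = -180 - 10 = -190$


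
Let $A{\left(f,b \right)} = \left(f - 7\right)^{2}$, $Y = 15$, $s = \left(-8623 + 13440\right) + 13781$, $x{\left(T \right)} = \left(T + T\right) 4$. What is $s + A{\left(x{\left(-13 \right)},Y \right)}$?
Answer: $30919$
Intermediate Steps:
$x{\left(T \right)} = 8 T$ ($x{\left(T \right)} = 2 T 4 = 8 T$)
$s = 18598$ ($s = 4817 + 13781 = 18598$)
$A{\left(f,b \right)} = \left(-7 + f\right)^{2}$
$s + A{\left(x{\left(-13 \right)},Y \right)} = 18598 + \left(-7 + 8 \left(-13\right)\right)^{2} = 18598 + \left(-7 - 104\right)^{2} = 18598 + \left(-111\right)^{2} = 18598 + 12321 = 30919$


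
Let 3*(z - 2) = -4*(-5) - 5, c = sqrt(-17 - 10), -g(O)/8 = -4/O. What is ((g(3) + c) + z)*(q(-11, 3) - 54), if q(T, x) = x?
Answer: -901 - 153*I*sqrt(3) ≈ -901.0 - 265.0*I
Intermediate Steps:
g(O) = 32/O (g(O) = -(-32)/O = 32/O)
c = 3*I*sqrt(3) (c = sqrt(-27) = 3*I*sqrt(3) ≈ 5.1962*I)
z = 7 (z = 2 + (-4*(-5) - 5)/3 = 2 + (20 - 5)/3 = 2 + (1/3)*15 = 2 + 5 = 7)
((g(3) + c) + z)*(q(-11, 3) - 54) = ((32/3 + 3*I*sqrt(3)) + 7)*(3 - 54) = ((32*(1/3) + 3*I*sqrt(3)) + 7)*(-51) = ((32/3 + 3*I*sqrt(3)) + 7)*(-51) = (53/3 + 3*I*sqrt(3))*(-51) = -901 - 153*I*sqrt(3)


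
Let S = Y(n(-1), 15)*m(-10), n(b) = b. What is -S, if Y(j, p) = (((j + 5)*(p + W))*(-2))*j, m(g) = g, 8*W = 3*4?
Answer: 1320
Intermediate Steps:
W = 3/2 (W = (3*4)/8 = (1/8)*12 = 3/2 ≈ 1.5000)
Y(j, p) = -2*j*(5 + j)*(3/2 + p) (Y(j, p) = (((j + 5)*(p + 3/2))*(-2))*j = (((5 + j)*(3/2 + p))*(-2))*j = (-2*(5 + j)*(3/2 + p))*j = -2*j*(5 + j)*(3/2 + p))
S = -1320 (S = -1*(-1)*(15 + 3*(-1) + 10*15 + 2*(-1)*15)*(-10) = -1*(-1)*(15 - 3 + 150 - 30)*(-10) = -1*(-1)*132*(-10) = 132*(-10) = -1320)
-S = -1*(-1320) = 1320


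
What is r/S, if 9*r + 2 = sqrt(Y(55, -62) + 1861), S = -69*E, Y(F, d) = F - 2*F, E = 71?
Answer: 2/44091 - sqrt(1806)/44091 ≈ -0.00091849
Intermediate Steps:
Y(F, d) = -F
S = -4899 (S = -69*71 = -4899)
r = -2/9 + sqrt(1806)/9 (r = -2/9 + sqrt(-1*55 + 1861)/9 = -2/9 + sqrt(-55 + 1861)/9 = -2/9 + sqrt(1806)/9 ≈ 4.4997)
r/S = (-2/9 + sqrt(1806)/9)/(-4899) = (-2/9 + sqrt(1806)/9)*(-1/4899) = 2/44091 - sqrt(1806)/44091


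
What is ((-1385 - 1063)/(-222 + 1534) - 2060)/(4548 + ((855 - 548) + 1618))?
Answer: -169073/530786 ≈ -0.31853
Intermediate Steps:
((-1385 - 1063)/(-222 + 1534) - 2060)/(4548 + ((855 - 548) + 1618)) = (-2448/1312 - 2060)/(4548 + (307 + 1618)) = (-2448*1/1312 - 2060)/(4548 + 1925) = (-153/82 - 2060)/6473 = -169073/82*1/6473 = -169073/530786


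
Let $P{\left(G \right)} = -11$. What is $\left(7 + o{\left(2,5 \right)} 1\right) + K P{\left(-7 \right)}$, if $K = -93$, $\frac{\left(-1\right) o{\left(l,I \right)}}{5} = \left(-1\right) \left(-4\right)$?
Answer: $1010$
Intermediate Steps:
$o{\left(l,I \right)} = -20$ ($o{\left(l,I \right)} = - 5 \left(\left(-1\right) \left(-4\right)\right) = \left(-5\right) 4 = -20$)
$\left(7 + o{\left(2,5 \right)} 1\right) + K P{\left(-7 \right)} = \left(7 - 20\right) - -1023 = \left(7 - 20\right) + 1023 = -13 + 1023 = 1010$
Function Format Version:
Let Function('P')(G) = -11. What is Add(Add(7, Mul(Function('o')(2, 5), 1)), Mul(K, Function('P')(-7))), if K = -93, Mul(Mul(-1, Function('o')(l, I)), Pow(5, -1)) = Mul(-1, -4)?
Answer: 1010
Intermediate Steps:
Function('o')(l, I) = -20 (Function('o')(l, I) = Mul(-5, Mul(-1, -4)) = Mul(-5, 4) = -20)
Add(Add(7, Mul(Function('o')(2, 5), 1)), Mul(K, Function('P')(-7))) = Add(Add(7, Mul(-20, 1)), Mul(-93, -11)) = Add(Add(7, -20), 1023) = Add(-13, 1023) = 1010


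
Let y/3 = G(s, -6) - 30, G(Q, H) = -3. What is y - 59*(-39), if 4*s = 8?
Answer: 2202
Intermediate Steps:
s = 2 (s = (¼)*8 = 2)
y = -99 (y = 3*(-3 - 30) = 3*(-33) = -99)
y - 59*(-39) = -99 - 59*(-39) = -99 + 2301 = 2202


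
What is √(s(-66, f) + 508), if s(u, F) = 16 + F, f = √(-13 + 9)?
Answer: √(524 + 2*I) ≈ 22.891 + 0.04369*I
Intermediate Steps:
f = 2*I (f = √(-4) = 2*I ≈ 2.0*I)
√(s(-66, f) + 508) = √((16 + 2*I) + 508) = √(524 + 2*I)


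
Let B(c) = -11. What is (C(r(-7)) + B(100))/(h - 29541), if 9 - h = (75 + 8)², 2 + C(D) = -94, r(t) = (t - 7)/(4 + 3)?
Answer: 107/36421 ≈ 0.0029379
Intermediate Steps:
r(t) = -1 + t/7 (r(t) = (-7 + t)/7 = (-7 + t)*(⅐) = -1 + t/7)
C(D) = -96 (C(D) = -2 - 94 = -96)
h = -6880 (h = 9 - (75 + 8)² = 9 - 1*83² = 9 - 1*6889 = 9 - 6889 = -6880)
(C(r(-7)) + B(100))/(h - 29541) = (-96 - 11)/(-6880 - 29541) = -107/(-36421) = -107*(-1/36421) = 107/36421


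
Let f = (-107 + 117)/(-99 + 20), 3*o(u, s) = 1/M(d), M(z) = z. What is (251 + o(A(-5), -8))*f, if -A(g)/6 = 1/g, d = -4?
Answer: -15055/474 ≈ -31.762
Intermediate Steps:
A(g) = -6/g
o(u, s) = -1/12 (o(u, s) = (⅓)/(-4) = (⅓)*(-¼) = -1/12)
f = -10/79 (f = 10/(-79) = 10*(-1/79) = -10/79 ≈ -0.12658)
(251 + o(A(-5), -8))*f = (251 - 1/12)*(-10/79) = (3011/12)*(-10/79) = -15055/474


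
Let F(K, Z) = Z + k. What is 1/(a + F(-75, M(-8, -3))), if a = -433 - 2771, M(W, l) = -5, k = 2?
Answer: -1/3207 ≈ -0.00031182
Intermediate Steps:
F(K, Z) = 2 + Z (F(K, Z) = Z + 2 = 2 + Z)
a = -3204
1/(a + F(-75, M(-8, -3))) = 1/(-3204 + (2 - 5)) = 1/(-3204 - 3) = 1/(-3207) = -1/3207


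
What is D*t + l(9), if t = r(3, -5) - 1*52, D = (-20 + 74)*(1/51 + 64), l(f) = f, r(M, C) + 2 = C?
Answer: -3467277/17 ≈ -2.0396e+5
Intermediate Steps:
r(M, C) = -2 + C
D = 58770/17 (D = 54*(1/51 + 64) = 54*(3265/51) = 58770/17 ≈ 3457.1)
t = -59 (t = (-2 - 5) - 1*52 = -7 - 52 = -59)
D*t + l(9) = (58770/17)*(-59) + 9 = -3467430/17 + 9 = -3467277/17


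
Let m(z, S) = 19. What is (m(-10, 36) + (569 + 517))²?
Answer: 1221025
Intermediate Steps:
(m(-10, 36) + (569 + 517))² = (19 + (569 + 517))² = (19 + 1086)² = 1105² = 1221025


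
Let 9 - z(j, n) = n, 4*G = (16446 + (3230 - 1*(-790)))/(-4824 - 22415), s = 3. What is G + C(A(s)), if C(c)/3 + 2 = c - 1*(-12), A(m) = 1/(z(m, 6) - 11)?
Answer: 6414711/217912 ≈ 29.437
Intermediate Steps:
G = -10233/54478 (G = ((16446 + (3230 - 1*(-790)))/(-4824 - 22415))/4 = ((16446 + (3230 + 790))/(-27239))/4 = ((16446 + 4020)*(-1/27239))/4 = (20466*(-1/27239))/4 = (¼)*(-20466/27239) = -10233/54478 ≈ -0.18784)
z(j, n) = 9 - n
A(m) = -⅛ (A(m) = 1/((9 - 1*6) - 11) = 1/((9 - 6) - 11) = 1/(3 - 11) = 1/(-8) = -⅛)
C(c) = 30 + 3*c (C(c) = -6 + 3*(c - 1*(-12)) = -6 + 3*(c + 12) = -6 + 3*(12 + c) = -6 + (36 + 3*c) = 30 + 3*c)
G + C(A(s)) = -10233/54478 + (30 + 3*(-⅛)) = -10233/54478 + (30 - 3/8) = -10233/54478 + 237/8 = 6414711/217912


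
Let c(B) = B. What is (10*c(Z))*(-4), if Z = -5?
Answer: 200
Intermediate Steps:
(10*c(Z))*(-4) = (10*(-5))*(-4) = -50*(-4) = 200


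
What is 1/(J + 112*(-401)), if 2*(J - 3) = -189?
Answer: -2/90007 ≈ -2.2220e-5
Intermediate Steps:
J = -183/2 (J = 3 + (½)*(-189) = 3 - 189/2 = -183/2 ≈ -91.500)
1/(J + 112*(-401)) = 1/(-183/2 + 112*(-401)) = 1/(-183/2 - 44912) = 1/(-90007/2) = -2/90007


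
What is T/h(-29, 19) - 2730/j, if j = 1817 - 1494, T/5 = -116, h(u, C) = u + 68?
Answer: -293810/12597 ≈ -23.324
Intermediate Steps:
h(u, C) = 68 + u
T = -580 (T = 5*(-116) = -580)
j = 323
T/h(-29, 19) - 2730/j = -580/(68 - 29) - 2730/323 = -580/39 - 2730*1/323 = -580*1/39 - 2730/323 = -580/39 - 2730/323 = -293810/12597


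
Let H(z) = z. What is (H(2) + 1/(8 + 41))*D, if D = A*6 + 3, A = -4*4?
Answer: -9207/49 ≈ -187.90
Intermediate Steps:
A = -16
D = -93 (D = -16*6 + 3 = -96 + 3 = -93)
(H(2) + 1/(8 + 41))*D = (2 + 1/(8 + 41))*(-93) = (2 + 1/49)*(-93) = (99/49)*(-93) = -9207/49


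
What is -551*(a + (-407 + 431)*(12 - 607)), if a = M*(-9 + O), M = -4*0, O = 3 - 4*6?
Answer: 7868280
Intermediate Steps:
O = -21 (O = 3 - 24 = -21)
M = 0
a = 0 (a = 0*(-9 - 21) = 0*(-30) = 0)
-551*(a + (-407 + 431)*(12 - 607)) = -551*(0 + (-407 + 431)*(12 - 607)) = -551*(0 + 24*(-595)) = -551*(0 - 14280) = -551*(-14280) = 7868280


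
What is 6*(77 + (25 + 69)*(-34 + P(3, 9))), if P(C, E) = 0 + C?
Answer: -17022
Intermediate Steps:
P(C, E) = C
6*(77 + (25 + 69)*(-34 + P(3, 9))) = 6*(77 + (25 + 69)*(-34 + 3)) = 6*(77 + 94*(-31)) = 6*(77 - 2914) = 6*(-2837) = -17022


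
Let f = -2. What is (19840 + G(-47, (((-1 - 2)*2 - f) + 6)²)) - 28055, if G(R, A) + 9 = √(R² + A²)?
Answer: -8224 + 5*√89 ≈ -8176.8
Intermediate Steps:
G(R, A) = -9 + √(A² + R²) (G(R, A) = -9 + √(R² + A²) = -9 + √(A² + R²))
(19840 + G(-47, (((-1 - 2)*2 - f) + 6)²)) - 28055 = (19840 + (-9 + √(((((-1 - 2)*2 - 1*(-2)) + 6)²)² + (-47)²))) - 28055 = (19840 + (-9 + √((((-3*2 + 2) + 6)²)² + 2209))) - 28055 = (19840 + (-9 + √((((-6 + 2) + 6)²)² + 2209))) - 28055 = (19840 + (-9 + √(((-4 + 6)²)² + 2209))) - 28055 = (19840 + (-9 + √((2²)² + 2209))) - 28055 = (19840 + (-9 + √(4² + 2209))) - 28055 = (19840 + (-9 + √(16 + 2209))) - 28055 = (19840 + (-9 + √2225)) - 28055 = (19840 + (-9 + 5*√89)) - 28055 = (19831 + 5*√89) - 28055 = -8224 + 5*√89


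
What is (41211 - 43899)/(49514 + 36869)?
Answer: -2688/86383 ≈ -0.031117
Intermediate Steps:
(41211 - 43899)/(49514 + 36869) = -2688/86383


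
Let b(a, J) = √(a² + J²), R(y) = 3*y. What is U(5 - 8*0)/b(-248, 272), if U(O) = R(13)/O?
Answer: 39*√2117/84680 ≈ 0.021191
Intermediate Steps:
b(a, J) = √(J² + a²)
U(O) = 39/O (U(O) = (3*13)/O = 39/O)
U(5 - 8*0)/b(-248, 272) = (39/(5 - 8*0))/(√(272² + (-248)²)) = (39/(5 + 0))/(√(73984 + 61504)) = (39/5)/(√135488) = (39*(⅕))/((8*√2117)) = 39*(√2117/16936)/5 = 39*√2117/84680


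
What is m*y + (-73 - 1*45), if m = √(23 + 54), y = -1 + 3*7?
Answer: -118 + 20*√77 ≈ 57.499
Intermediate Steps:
y = 20 (y = -1 + 21 = 20)
m = √77 ≈ 8.7750
m*y + (-73 - 1*45) = √77*20 + (-73 - 1*45) = 20*√77 + (-73 - 45) = 20*√77 - 118 = -118 + 20*√77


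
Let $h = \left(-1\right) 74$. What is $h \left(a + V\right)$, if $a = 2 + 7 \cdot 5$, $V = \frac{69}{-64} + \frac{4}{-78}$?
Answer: $- \frac{3312721}{1248} \approx -2654.4$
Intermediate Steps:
$h = -74$
$V = - \frac{2819}{2496}$ ($V = 69 \left(- \frac{1}{64}\right) + 4 \left(- \frac{1}{78}\right) = - \frac{69}{64} - \frac{2}{39} = - \frac{2819}{2496} \approx -1.1294$)
$a = 37$ ($a = 2 + 35 = 37$)
$h \left(a + V\right) = - 74 \left(37 - \frac{2819}{2496}\right) = \left(-74\right) \frac{89533}{2496} = - \frac{3312721}{1248}$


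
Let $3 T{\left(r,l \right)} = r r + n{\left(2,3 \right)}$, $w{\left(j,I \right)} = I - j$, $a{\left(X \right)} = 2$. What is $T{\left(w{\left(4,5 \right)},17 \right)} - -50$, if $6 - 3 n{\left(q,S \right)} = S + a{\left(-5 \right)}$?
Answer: $\frac{454}{9} \approx 50.444$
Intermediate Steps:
$n{\left(q,S \right)} = \frac{4}{3} - \frac{S}{3}$ ($n{\left(q,S \right)} = 2 - \frac{S + 2}{3} = 2 - \frac{2 + S}{3} = 2 - \left(\frac{2}{3} + \frac{S}{3}\right) = \frac{4}{3} - \frac{S}{3}$)
$T{\left(r,l \right)} = \frac{1}{9} + \frac{r^{2}}{3}$ ($T{\left(r,l \right)} = \frac{r r + \left(\frac{4}{3} - 1\right)}{3} = \frac{r^{2} + \left(\frac{4}{3} - 1\right)}{3} = \frac{r^{2} + \frac{1}{3}}{3} = \frac{\frac{1}{3} + r^{2}}{3} = \frac{1}{9} + \frac{r^{2}}{3}$)
$T{\left(w{\left(4,5 \right)},17 \right)} - -50 = \left(\frac{1}{9} + \frac{\left(5 - 4\right)^{2}}{3}\right) - -50 = \left(\frac{1}{9} + \frac{\left(5 - 4\right)^{2}}{3}\right) + 50 = \left(\frac{1}{9} + \frac{1^{2}}{3}\right) + 50 = \left(\frac{1}{9} + \frac{1}{3} \cdot 1\right) + 50 = \left(\frac{1}{9} + \frac{1}{3}\right) + 50 = \frac{4}{9} + 50 = \frac{454}{9}$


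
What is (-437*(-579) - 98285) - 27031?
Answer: 127707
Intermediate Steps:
(-437*(-579) - 98285) - 27031 = (253023 - 98285) - 27031 = 154738 - 27031 = 127707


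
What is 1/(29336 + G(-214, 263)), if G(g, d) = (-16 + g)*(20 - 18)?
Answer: 1/28876 ≈ 3.4631e-5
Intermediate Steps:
G(g, d) = -32 + 2*g (G(g, d) = (-16 + g)*2 = -32 + 2*g)
1/(29336 + G(-214, 263)) = 1/(29336 + (-32 + 2*(-214))) = 1/(29336 + (-32 - 428)) = 1/(29336 - 460) = 1/28876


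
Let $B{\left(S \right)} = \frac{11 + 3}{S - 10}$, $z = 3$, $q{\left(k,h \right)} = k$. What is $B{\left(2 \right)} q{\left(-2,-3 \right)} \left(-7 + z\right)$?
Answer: $-14$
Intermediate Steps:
$B{\left(S \right)} = \frac{14}{-10 + S}$
$B{\left(2 \right)} q{\left(-2,-3 \right)} \left(-7 + z\right) = \frac{14}{-10 + 2} \left(- 2 \left(-7 + 3\right)\right) = \frac{14}{-8} \left(\left(-2\right) \left(-4\right)\right) = 14 \left(- \frac{1}{8}\right) 8 = \left(- \frac{7}{4}\right) 8 = -14$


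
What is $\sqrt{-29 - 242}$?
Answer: $i \sqrt{271} \approx 16.462 i$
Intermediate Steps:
$\sqrt{-29 - 242} = \sqrt{-271} = i \sqrt{271}$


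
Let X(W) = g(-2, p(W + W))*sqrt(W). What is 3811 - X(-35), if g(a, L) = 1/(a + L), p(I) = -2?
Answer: 3811 + I*sqrt(35)/4 ≈ 3811.0 + 1.479*I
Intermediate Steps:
g(a, L) = 1/(L + a)
X(W) = -sqrt(W)/4 (X(W) = sqrt(W)/(-2 - 2) = sqrt(W)/(-4) = -sqrt(W)/4)
3811 - X(-35) = 3811 - (-1)*sqrt(-35)/4 = 3811 - (-1)*I*sqrt(35)/4 = 3811 + I*sqrt(35)/4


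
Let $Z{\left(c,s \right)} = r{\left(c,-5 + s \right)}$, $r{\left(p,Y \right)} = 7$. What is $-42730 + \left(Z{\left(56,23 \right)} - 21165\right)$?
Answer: $-63888$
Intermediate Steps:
$Z{\left(c,s \right)} = 7$
$-42730 + \left(Z{\left(56,23 \right)} - 21165\right) = -42730 + \left(7 - 21165\right) = -42730 - 21158 = -63888$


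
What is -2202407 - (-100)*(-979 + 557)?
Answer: -2244607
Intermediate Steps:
-2202407 - (-100)*(-979 + 557) = -2202407 - (-100)*(-422) = -2202407 - 1*42200 = -2202407 - 42200 = -2244607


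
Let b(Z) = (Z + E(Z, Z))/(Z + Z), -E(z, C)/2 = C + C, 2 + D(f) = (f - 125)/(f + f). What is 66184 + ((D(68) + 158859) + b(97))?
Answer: 30605315/136 ≈ 2.2504e+5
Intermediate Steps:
D(f) = -2 + (-125 + f)/(2*f) (D(f) = -2 + (f - 125)/(f + f) = -2 + (-125 + f)/((2*f)) = -2 + (-125 + f)*(1/(2*f)) = -2 + (-125 + f)/(2*f))
E(z, C) = -4*C (E(z, C) = -2*(C + C) = -4*C)
b(Z) = -3/2 (b(Z) = (Z - 4*Z)/(Z + Z) = (-3*Z)/((2*Z)) = (-3*Z)*(1/(2*Z)) = -3/2)
66184 + ((D(68) + 158859) + b(97)) = 66184 + (((½)*(-125 - 3*68)/68 + 158859) - 3/2) = 66184 + (((½)*(1/68)*(-125 - 204) + 158859) - 3/2) = 66184 + (((½)*(1/68)*(-329) + 158859) - 3/2) = 66184 + ((-329/136 + 158859) - 3/2) = 66184 + (21604495/136 - 3/2) = 66184 + 21604291/136 = 30605315/136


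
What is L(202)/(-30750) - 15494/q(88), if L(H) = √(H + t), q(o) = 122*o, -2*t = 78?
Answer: -127/88 - √163/30750 ≈ -1.4436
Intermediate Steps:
t = -39 (t = -½*78 = -39)
L(H) = √(-39 + H) (L(H) = √(H - 39) = √(-39 + H))
L(202)/(-30750) - 15494/q(88) = √(-39 + 202)/(-30750) - 15494/(122*88) = √163*(-1/30750) - 15494/10736 = -√163/30750 - 15494*1/10736 = -√163/30750 - 127/88 = -127/88 - √163/30750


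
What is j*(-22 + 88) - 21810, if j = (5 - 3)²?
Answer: -21546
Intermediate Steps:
j = 4 (j = 2² = 4)
j*(-22 + 88) - 21810 = 4*(-22 + 88) - 21810 = 4*66 - 21810 = 264 - 21810 = -21546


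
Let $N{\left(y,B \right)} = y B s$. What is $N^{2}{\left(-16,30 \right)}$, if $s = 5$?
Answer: $5760000$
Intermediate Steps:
$N{\left(y,B \right)} = 5 B y$ ($N{\left(y,B \right)} = y B 5 = B y 5 = 5 B y$)
$N^{2}{\left(-16,30 \right)} = \left(5 \cdot 30 \left(-16\right)\right)^{2} = \left(-2400\right)^{2} = 5760000$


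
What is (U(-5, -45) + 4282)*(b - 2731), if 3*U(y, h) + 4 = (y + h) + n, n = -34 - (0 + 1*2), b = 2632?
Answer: -420948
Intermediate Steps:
n = -36 (n = -34 - (0 + 2) = -34 - 1*2 = -34 - 2 = -36)
U(y, h) = -40/3 + h/3 + y/3 (U(y, h) = -4/3 + ((y + h) - 36)/3 = -4/3 + ((h + y) - 36)/3 = -4/3 + (-36 + h + y)/3 = -4/3 + (-12 + h/3 + y/3) = -40/3 + h/3 + y/3)
(U(-5, -45) + 4282)*(b - 2731) = ((-40/3 + (⅓)*(-45) + (⅓)*(-5)) + 4282)*(2632 - 2731) = ((-40/3 - 15 - 5/3) + 4282)*(-99) = (-30 + 4282)*(-99) = 4252*(-99) = -420948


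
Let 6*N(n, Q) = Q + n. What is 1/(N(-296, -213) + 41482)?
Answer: 6/248383 ≈ 2.4156e-5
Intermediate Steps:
N(n, Q) = Q/6 + n/6 (N(n, Q) = (Q + n)/6 = Q/6 + n/6)
1/(N(-296, -213) + 41482) = 1/(((⅙)*(-213) + (⅙)*(-296)) + 41482) = 1/((-71/2 - 148/3) + 41482) = 1/(-509/6 + 41482) = 1/(248383/6) = 6/248383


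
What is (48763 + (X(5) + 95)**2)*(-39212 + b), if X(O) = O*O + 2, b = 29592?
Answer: -612284140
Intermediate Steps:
X(O) = 2 + O**2 (X(O) = O**2 + 2 = 2 + O**2)
(48763 + (X(5) + 95)**2)*(-39212 + b) = (48763 + ((2 + 5**2) + 95)**2)*(-39212 + 29592) = (48763 + ((2 + 25) + 95)**2)*(-9620) = (48763 + (27 + 95)**2)*(-9620) = (48763 + 122**2)*(-9620) = (48763 + 14884)*(-9620) = 63647*(-9620) = -612284140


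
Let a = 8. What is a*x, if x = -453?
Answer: -3624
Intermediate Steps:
a*x = 8*(-453) = -3624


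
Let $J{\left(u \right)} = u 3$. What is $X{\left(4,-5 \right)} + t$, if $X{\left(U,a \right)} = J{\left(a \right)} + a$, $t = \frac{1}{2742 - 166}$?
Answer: $- \frac{51519}{2576} \approx -20.0$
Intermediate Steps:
$t = \frac{1}{2576} \approx 0.0003882$
$J{\left(u \right)} = 3 u$
$X{\left(U,a \right)} = 4 a$ ($X{\left(U,a \right)} = 3 a + a = 4 a$)
$X{\left(4,-5 \right)} + t = 4 \left(-5\right) + \frac{1}{2576} = -20 + \frac{1}{2576} = - \frac{51519}{2576}$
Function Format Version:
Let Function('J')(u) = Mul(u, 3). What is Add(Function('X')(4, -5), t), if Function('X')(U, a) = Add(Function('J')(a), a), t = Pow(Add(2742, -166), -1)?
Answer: Rational(-51519, 2576) ≈ -20.000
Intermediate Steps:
t = Rational(1, 2576) (t = Pow(2576, -1) = Rational(1, 2576) ≈ 0.00038820)
Function('J')(u) = Mul(3, u)
Function('X')(U, a) = Mul(4, a) (Function('X')(U, a) = Add(Mul(3, a), a) = Mul(4, a))
Add(Function('X')(4, -5), t) = Add(Mul(4, -5), Rational(1, 2576)) = Add(-20, Rational(1, 2576)) = Rational(-51519, 2576)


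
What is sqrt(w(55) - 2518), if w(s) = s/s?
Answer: I*sqrt(2517) ≈ 50.17*I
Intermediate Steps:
w(s) = 1
sqrt(w(55) - 2518) = sqrt(1 - 2518) = sqrt(-2517) = I*sqrt(2517)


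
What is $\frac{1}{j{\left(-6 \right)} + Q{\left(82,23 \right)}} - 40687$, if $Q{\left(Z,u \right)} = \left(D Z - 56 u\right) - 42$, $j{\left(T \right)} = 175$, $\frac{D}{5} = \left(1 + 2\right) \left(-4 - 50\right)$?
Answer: $- \frac{2749424026}{67575} \approx -40687.0$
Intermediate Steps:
$D = -810$ ($D = 5 \left(1 + 2\right) \left(-4 - 50\right) = 5 \cdot 3 \left(-54\right) = 5 \left(-162\right) = -810$)
$Q{\left(Z,u \right)} = -42 - 810 Z - 56 u$ ($Q{\left(Z,u \right)} = \left(- 810 Z - 56 u\right) - 42 = -42 - 810 Z - 56 u$)
$\frac{1}{j{\left(-6 \right)} + Q{\left(82,23 \right)}} - 40687 = \frac{1}{175 - 67750} - 40687 = \frac{1}{-67575} - 40687 = - \frac{1}{67575} - 40687 = - \frac{2749424026}{67575}$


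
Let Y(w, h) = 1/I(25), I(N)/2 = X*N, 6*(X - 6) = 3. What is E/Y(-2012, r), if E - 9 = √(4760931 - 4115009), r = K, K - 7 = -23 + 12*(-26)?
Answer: 2925 + 325*√645922 ≈ 2.6413e+5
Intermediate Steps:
X = 13/2 (X = 6 + (⅙)*3 = 6 + ½ = 13/2 ≈ 6.5000)
I(N) = 13*N (I(N) = 2*(13*N/2) = 13*N)
K = -328 (K = 7 + (-23 + 12*(-26)) = 7 + (-23 - 312) = 7 - 335 = -328)
r = -328
E = 9 + √645922 (E = 9 + √(4760931 - 4115009) = 9 + √645922 ≈ 812.69)
Y(w, h) = 1/325 (Y(w, h) = 1/(13*25) = 1/325)
E/Y(-2012, r) = (9 + √645922)/(1/325) = (9 + √645922)*325 = 2925 + 325*√645922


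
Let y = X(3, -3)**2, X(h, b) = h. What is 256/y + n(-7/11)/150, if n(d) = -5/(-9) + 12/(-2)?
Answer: 38351/1350 ≈ 28.408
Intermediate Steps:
y = 9 (y = 3**2 = 9)
n(d) = -49/9 (n(d) = -5*(-1/9) + 12*(-1/2) = 5/9 - 6 = -49/9)
256/y + n(-7/11)/150 = 256/9 - 49/9/150 = 256*(1/9) - 49/9*1/150 = 256/9 - 49/1350 = 38351/1350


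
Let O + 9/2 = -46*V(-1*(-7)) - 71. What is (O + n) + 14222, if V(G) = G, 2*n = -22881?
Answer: 2384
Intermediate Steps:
n = -22881/2 (n = (1/2)*(-22881) = -22881/2 ≈ -11441.)
O = -795/2 (O = -9/2 + (-(-46)*(-7) - 71) = -9/2 + (-46*7 - 71) = -9/2 + (-322 - 71) = -9/2 - 393 = -795/2 ≈ -397.50)
(O + n) + 14222 = (-795/2 - 22881/2) + 14222 = -11838 + 14222 = 2384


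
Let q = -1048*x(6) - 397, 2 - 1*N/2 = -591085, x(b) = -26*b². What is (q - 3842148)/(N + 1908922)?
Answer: -2861617/3091096 ≈ -0.92576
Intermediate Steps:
N = 1182174 (N = 4 - 2*(-591085) = 4 + 1182170 = 1182174)
q = 980531 (q = -(-27248)*6² - 397 = -(-27248)*36 - 397 = -1048*(-936) - 397 = 980928 - 397 = 980531)
(q - 3842148)/(N + 1908922) = (980531 - 3842148)/(1182174 + 1908922) = -2861617/3091096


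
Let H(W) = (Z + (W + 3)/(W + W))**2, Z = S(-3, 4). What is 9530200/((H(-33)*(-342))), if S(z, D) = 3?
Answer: -144144275/61731 ≈ -2335.0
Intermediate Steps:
Z = 3
H(W) = (3 + (3 + W)/(2*W))**2 (H(W) = (3 + (W + 3)/(W + W))**2 = (3 + (3 + W)/((2*W)))**2 = (3 + (3 + W)*(1/(2*W)))**2 = (3 + (3 + W)/(2*W))**2)
9530200/((H(-33)*(-342))) = 9530200/((((1/4)*(3 + 7*(-33))**2/(-33)**2)*(-342))) = 9530200/((((1/4)*(1/1089)*(3 - 231)**2)*(-342))) = 9530200/((((1/4)*(1/1089)*(-228)**2)*(-342))) = 9530200/((((1/4)*(1/1089)*51984)*(-342))) = 9530200/(((1444/121)*(-342))) = 9530200/(-493848/121) = 9530200*(-121/493848) = -144144275/61731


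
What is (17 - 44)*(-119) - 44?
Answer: 3169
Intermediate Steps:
(17 - 44)*(-119) - 44 = -27*(-119) - 44 = 3213 - 44 = 3169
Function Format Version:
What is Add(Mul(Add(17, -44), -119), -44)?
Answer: 3169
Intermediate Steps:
Add(Mul(Add(17, -44), -119), -44) = Add(Mul(-27, -119), -44) = Add(3213, -44) = 3169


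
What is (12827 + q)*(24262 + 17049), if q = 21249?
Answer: 1407713636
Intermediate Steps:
(12827 + q)*(24262 + 17049) = (12827 + 21249)*(24262 + 17049) = 34076*41311 = 1407713636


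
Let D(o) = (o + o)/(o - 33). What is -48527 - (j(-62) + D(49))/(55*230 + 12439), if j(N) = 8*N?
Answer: -9739947305/200712 ≈ -48527.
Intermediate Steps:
D(o) = 2*o/(-33 + o) (D(o) = (2*o)/(-33 + o) = 2*o/(-33 + o))
-48527 - (j(-62) + D(49))/(55*230 + 12439) = -48527 - (8*(-62) + 2*49/(-33 + 49))/(55*230 + 12439) = -48527 - (-496 + 2*49/16)/(12650 + 12439) = -48527 - (-496 + 2*49*(1/16))/25089 = -48527 - (-496 + 49/8)/25089 = -48527 - (-3919)/(8*25089) = -48527 - 1*(-3919/200712) = -48527 + 3919/200712 = -9739947305/200712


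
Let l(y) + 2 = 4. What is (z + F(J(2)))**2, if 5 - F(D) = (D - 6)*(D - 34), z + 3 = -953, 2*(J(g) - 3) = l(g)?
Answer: 1022121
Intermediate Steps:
l(y) = 2 (l(y) = -2 + 4 = 2)
J(g) = 4 (J(g) = 3 + (1/2)*2 = 3 + 1 = 4)
z = -956 (z = -3 - 953 = -956)
F(D) = 5 - (-34 + D)*(-6 + D) (F(D) = 5 - (D - 6)*(D - 34) = 5 - (-6 + D)*(-34 + D) = 5 - (-34 + D)*(-6 + D))
(z + F(J(2)))**2 = (-956 + (-199 - 1*4**2 + 40*4))**2 = (-956 + (-199 - 1*16 + 160))**2 = (-956 + (-199 - 16 + 160))**2 = (-956 - 55)**2 = (-1011)**2 = 1022121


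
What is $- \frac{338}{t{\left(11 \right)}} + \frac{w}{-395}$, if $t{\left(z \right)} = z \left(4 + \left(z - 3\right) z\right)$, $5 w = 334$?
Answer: $- \frac{502779}{999350} \approx -0.50311$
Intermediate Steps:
$w = \frac{334}{5}$ ($w = \frac{1}{5} \cdot 334 = \frac{334}{5} \approx 66.8$)
$t{\left(z \right)} = z \left(4 + z \left(-3 + z\right)\right)$ ($t{\left(z \right)} = z \left(4 + \left(-3 + z\right) z\right) = z \left(4 + z \left(-3 + z\right)\right)$)
$- \frac{338}{t{\left(11 \right)}} + \frac{w}{-395} = - \frac{338}{11 \left(4 + 11^{2} - 33\right)} + \frac{334}{5 \left(-395\right)} = - \frac{338}{11 \left(4 + 121 - 33\right)} + \frac{334}{5} \left(- \frac{1}{395}\right) = - \frac{338}{11 \cdot 92} - \frac{334}{1975} = - \frac{338}{1012} - \frac{334}{1975} = \left(-338\right) \frac{1}{1012} - \frac{334}{1975} = - \frac{169}{506} - \frac{334}{1975} = - \frac{502779}{999350}$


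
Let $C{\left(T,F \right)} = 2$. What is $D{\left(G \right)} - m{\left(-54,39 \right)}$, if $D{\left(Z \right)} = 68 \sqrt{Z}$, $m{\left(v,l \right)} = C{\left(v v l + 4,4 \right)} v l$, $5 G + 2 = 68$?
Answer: $4212 + \frac{68 \sqrt{330}}{5} \approx 4459.1$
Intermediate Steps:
$G = \frac{66}{5}$ ($G = - \frac{2}{5} + \frac{1}{5} \cdot 68 = - \frac{2}{5} + \frac{68}{5} = \frac{66}{5} \approx 13.2$)
$m{\left(v,l \right)} = 2 l v$ ($m{\left(v,l \right)} = 2 v l = 2 l v$)
$D{\left(G \right)} - m{\left(-54,39 \right)} = 68 \sqrt{\frac{66}{5}} - 2 \cdot 39 \left(-54\right) = 68 \frac{\sqrt{330}}{5} - -4212 = \frac{68 \sqrt{330}}{5} + 4212 = 4212 + \frac{68 \sqrt{330}}{5}$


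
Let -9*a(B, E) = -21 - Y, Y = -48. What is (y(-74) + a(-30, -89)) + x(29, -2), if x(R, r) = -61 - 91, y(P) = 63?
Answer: -92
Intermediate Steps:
a(B, E) = -3 (a(B, E) = -(-21 - 1*(-48))/9 = -(-21 + 48)/9 = -⅑*27 = -3)
x(R, r) = -152
(y(-74) + a(-30, -89)) + x(29, -2) = (63 - 3) - 152 = 60 - 152 = -92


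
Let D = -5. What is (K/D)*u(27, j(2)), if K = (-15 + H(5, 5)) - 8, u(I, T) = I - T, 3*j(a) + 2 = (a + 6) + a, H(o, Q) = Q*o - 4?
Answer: 146/15 ≈ 9.7333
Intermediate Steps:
H(o, Q) = -4 + Q*o
j(a) = 4/3 + 2*a/3 (j(a) = -⅔ + ((a + 6) + a)/3 = -⅔ + ((6 + a) + a)/3 = -⅔ + (6 + 2*a)/3 = -⅔ + (2 + 2*a/3) = 4/3 + 2*a/3)
K = -2 (K = (-15 + (-4 + 5*5)) - 8 = (-15 + (-4 + 25)) - 8 = (-15 + 21) - 8 = 6 - 8 = -2)
(K/D)*u(27, j(2)) = (-2/(-5))*(27 - (4/3 + (⅔)*2)) = (-2*(-⅕))*(27 - (4/3 + 4/3)) = 2*(27 - 1*8/3)/5 = 2*(27 - 8/3)/5 = (⅖)*(73/3) = 146/15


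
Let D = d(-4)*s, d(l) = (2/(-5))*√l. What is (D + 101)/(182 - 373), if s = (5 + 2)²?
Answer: -101/191 + 196*I/955 ≈ -0.5288 + 0.20524*I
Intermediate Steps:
s = 49 (s = 7² = 49)
d(l) = -2*√l/5 (d(l) = (2*(-⅕))*√l = -2*√l/5)
D = -196*I/5 (D = -4*I/5*49 = -196*I/5 ≈ -39.2*I)
(D + 101)/(182 - 373) = (-196*I/5 + 101)/(182 - 373) = (101 - 196*I/5)/(-191) = (101 - 196*I/5)*(-1/191) = -101/191 + 196*I/955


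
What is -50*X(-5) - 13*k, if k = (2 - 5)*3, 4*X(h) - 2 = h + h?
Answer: 217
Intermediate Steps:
X(h) = ½ + h/2 (X(h) = ½ + (h + h)/4 = ½ + (2*h)/4 = ½ + h/2)
k = -9 (k = -3*3 = -9)
-50*X(-5) - 13*k = -50*(½ + (½)*(-5)) - 13*(-9) = -50*(½ - 5/2) + 117 = -50*(-2) + 117 = 100 + 117 = 217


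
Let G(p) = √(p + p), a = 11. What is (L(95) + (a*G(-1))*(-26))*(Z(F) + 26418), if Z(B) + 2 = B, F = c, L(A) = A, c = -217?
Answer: 2488905 - 7492914*I*√2 ≈ 2.4889e+6 - 1.0597e+7*I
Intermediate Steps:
F = -217
Z(B) = -2 + B
G(p) = √2*√p (G(p) = √(2*p) = √2*√p)
(L(95) + (a*G(-1))*(-26))*(Z(F) + 26418) = (95 + (11*(√2*√(-1)))*(-26))*((-2 - 217) + 26418) = (95 + (11*(√2*I))*(-26))*(-219 + 26418) = (95 + (11*(I*√2))*(-26))*26199 = (95 + (11*I*√2)*(-26))*26199 = (95 - 286*I*√2)*26199 = 2488905 - 7492914*I*√2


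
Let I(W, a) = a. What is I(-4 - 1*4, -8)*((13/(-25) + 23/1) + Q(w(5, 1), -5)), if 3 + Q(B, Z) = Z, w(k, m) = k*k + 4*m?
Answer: -2896/25 ≈ -115.84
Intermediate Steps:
w(k, m) = k² + 4*m
Q(B, Z) = -3 + Z
I(-4 - 1*4, -8)*((13/(-25) + 23/1) + Q(w(5, 1), -5)) = -8*((13/(-25) + 23/1) + (-3 - 5)) = -8*((13*(-1/25) + 23*1) - 8) = -8*((-13/25 + 23) - 8) = -8*(562/25 - 8) = -8*362/25 = -2896/25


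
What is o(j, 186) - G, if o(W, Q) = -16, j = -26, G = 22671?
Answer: -22687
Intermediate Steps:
o(j, 186) - G = -16 - 1*22671 = -16 - 22671 = -22687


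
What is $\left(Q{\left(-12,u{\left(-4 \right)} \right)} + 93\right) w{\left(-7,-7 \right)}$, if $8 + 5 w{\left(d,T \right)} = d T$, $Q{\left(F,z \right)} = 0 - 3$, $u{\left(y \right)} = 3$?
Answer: $738$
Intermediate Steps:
$Q{\left(F,z \right)} = -3$
$w{\left(d,T \right)} = - \frac{8}{5} + \frac{T d}{5}$ ($w{\left(d,T \right)} = - \frac{8}{5} + \frac{d T}{5} = - \frac{8}{5} + \frac{T d}{5}$)
$\left(Q{\left(-12,u{\left(-4 \right)} \right)} + 93\right) w{\left(-7,-7 \right)} = \left(-3 + 93\right) \left(- \frac{8}{5} + \frac{1}{5} \left(-7\right) \left(-7\right)\right) = 90 \left(- \frac{8}{5} + \frac{49}{5}\right) = 90 \cdot \frac{41}{5} = 738$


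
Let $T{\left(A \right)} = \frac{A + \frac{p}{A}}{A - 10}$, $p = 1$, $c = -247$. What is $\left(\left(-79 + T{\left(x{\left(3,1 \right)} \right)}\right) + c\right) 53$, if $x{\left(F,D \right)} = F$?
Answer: $- \frac{363368}{21} \approx -17303.0$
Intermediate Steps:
$T{\left(A \right)} = \frac{A + \frac{1}{A}}{-10 + A}$ ($T{\left(A \right)} = \frac{A + 1 \frac{1}{A}}{A - 10} = \frac{A + \frac{1}{A}}{-10 + A}$)
$\left(\left(-79 + T{\left(x{\left(3,1 \right)} \right)}\right) + c\right) 53 = \left(\left(-79 + \frac{1 + 3^{2}}{3 \left(-10 + 3\right)}\right) - 247\right) 53 = \left(\left(-79 + \frac{1 + 9}{3 \left(-7\right)}\right) - 247\right) 53 = \left(\left(-79 + \frac{1}{3} \left(- \frac{1}{7}\right) 10\right) - 247\right) 53 = \left(\left(-79 - \frac{10}{21}\right) - 247\right) 53 = \left(- \frac{1669}{21} - 247\right) 53 = \left(- \frac{6856}{21}\right) 53 = - \frac{363368}{21}$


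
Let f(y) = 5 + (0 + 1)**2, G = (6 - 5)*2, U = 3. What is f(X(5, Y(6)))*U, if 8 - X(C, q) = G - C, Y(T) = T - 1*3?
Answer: 18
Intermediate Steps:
Y(T) = -3 + T (Y(T) = T - 3 = -3 + T)
G = 2 (G = 1*2 = 2)
X(C, q) = 6 + C (X(C, q) = 8 - (2 - C) = 8 + (-2 + C) = 6 + C)
f(y) = 6 (f(y) = 5 + 1**2 = 5 + 1 = 6)
f(X(5, Y(6)))*U = 6*3 = 18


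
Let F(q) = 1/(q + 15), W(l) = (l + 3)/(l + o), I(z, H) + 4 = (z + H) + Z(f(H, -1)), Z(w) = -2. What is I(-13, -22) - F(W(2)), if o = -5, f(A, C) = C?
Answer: -1643/40 ≈ -41.075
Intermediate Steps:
I(z, H) = -6 + H + z (I(z, H) = -4 + ((z + H) - 2) = -4 + ((H + z) - 2) = -4 + (-2 + H + z) = -6 + H + z)
W(l) = (3 + l)/(-5 + l) (W(l) = (l + 3)/(l - 5) = (3 + l)/(-5 + l))
F(q) = 1/(15 + q)
I(-13, -22) - F(W(2)) = (-6 - 22 - 13) - 1/(15 + (3 + 2)/(-5 + 2)) = -41 - 1/(15 + 5/(-3)) = -41 - 1/(15 - ⅓*5) = -41 - 1/(15 - 5/3) = -41 - 1/40/3 = -41 - 1*3/40 = -41 - 3/40 = -1643/40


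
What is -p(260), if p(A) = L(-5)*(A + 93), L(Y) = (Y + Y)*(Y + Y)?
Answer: -35300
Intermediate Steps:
L(Y) = 4*Y**2 (L(Y) = (2*Y)*(2*Y) = 4*Y**2)
p(A) = 9300 + 100*A (p(A) = (4*(-5)**2)*(A + 93) = (4*25)*(93 + A) = 100*(93 + A) = 9300 + 100*A)
-p(260) = -(9300 + 100*260) = -(9300 + 26000) = -1*35300 = -35300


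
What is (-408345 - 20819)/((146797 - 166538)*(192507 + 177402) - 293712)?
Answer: 429164/7302667281 ≈ 5.8768e-5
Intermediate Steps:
(-408345 - 20819)/((146797 - 166538)*(192507 + 177402) - 293712) = -429164/(-19741*369909 - 293712) = -429164/(-7302373569 - 293712) = -429164/(-7302667281) = -429164*(-1/7302667281) = 429164/7302667281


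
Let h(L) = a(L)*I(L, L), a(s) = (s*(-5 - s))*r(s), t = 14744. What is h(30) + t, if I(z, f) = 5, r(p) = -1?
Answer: 19994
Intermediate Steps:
a(s) = -s*(-5 - s) (a(s) = (s*(-5 - s))*(-1) = -s*(-5 - s))
h(L) = 5*L*(5 + L) (h(L) = (L*(5 + L))*5 = 5*L*(5 + L))
h(30) + t = 5*30*(5 + 30) + 14744 = 5*30*35 + 14744 = 5250 + 14744 = 19994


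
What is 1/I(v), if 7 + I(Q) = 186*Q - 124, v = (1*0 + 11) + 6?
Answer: 1/3031 ≈ 0.00032992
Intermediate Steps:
v = 17 (v = (0 + 11) + 6 = 11 + 6 = 17)
I(Q) = -131 + 186*Q (I(Q) = -7 + (186*Q - 124) = -7 + (-124 + 186*Q) = -131 + 186*Q)
1/I(v) = 1/(-131 + 186*17) = 1/(-131 + 3162) = 1/3031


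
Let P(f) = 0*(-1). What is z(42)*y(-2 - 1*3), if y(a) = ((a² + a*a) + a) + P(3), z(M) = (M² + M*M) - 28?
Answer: 157500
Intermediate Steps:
P(f) = 0
z(M) = -28 + 2*M² (z(M) = (M² + M²) - 28 = 2*M² - 28 = -28 + 2*M²)
y(a) = a + 2*a² (y(a) = ((a² + a*a) + a) + 0 = ((a² + a²) + a) + 0 = (2*a² + a) + 0 = (a + 2*a²) + 0 = a + 2*a²)
z(42)*y(-2 - 1*3) = (-28 + 2*42²)*((-2 - 1*3)*(1 + 2*(-2 - 1*3))) = (-28 + 2*1764)*((-2 - 3)*(1 + 2*(-2 - 3))) = (-28 + 3528)*(-5*(1 + 2*(-5))) = 3500*(-5*(1 - 10)) = 3500*(-5*(-9)) = 3500*45 = 157500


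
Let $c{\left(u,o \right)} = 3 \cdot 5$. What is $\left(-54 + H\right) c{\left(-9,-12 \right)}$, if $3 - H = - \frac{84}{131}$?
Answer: $- \frac{98955}{131} \approx -755.38$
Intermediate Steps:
$c{\left(u,o \right)} = 15$
$H = \frac{477}{131}$ ($H = 3 - - \frac{84}{131} = 3 + \frac{84}{131} = \frac{477}{131} \approx 3.6412$)
$\left(-54 + H\right) c{\left(-9,-12 \right)} = \left(-54 + \frac{477}{131}\right) 15 = \left(- \frac{6597}{131}\right) 15 = - \frac{98955}{131}$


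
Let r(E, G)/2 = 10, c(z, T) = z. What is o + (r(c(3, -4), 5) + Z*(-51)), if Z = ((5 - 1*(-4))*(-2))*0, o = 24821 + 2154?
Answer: 26995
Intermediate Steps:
o = 26975
Z = 0 (Z = ((5 + 4)*(-2))*0 = (9*(-2))*0 = -18*0 = 0)
r(E, G) = 20 (r(E, G) = 2*10 = 20)
o + (r(c(3, -4), 5) + Z*(-51)) = 26975 + (20 + 0*(-51)) = 26975 + (20 + 0) = 26975 + 20 = 26995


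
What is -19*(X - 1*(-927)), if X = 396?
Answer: -25137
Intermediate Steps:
-19*(X - 1*(-927)) = -19*(396 - 1*(-927)) = -19*(396 + 927) = -19*1323 = -25137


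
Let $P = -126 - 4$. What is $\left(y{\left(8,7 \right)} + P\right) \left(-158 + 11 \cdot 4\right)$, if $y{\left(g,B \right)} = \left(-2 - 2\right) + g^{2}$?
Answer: $7980$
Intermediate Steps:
$y{\left(g,B \right)} = -4 + g^{2}$
$P = -130$
$\left(y{\left(8,7 \right)} + P\right) \left(-158 + 11 \cdot 4\right) = \left(\left(-4 + 8^{2}\right) - 130\right) \left(-158 + 11 \cdot 4\right) = \left(\left(-4 + 64\right) - 130\right) \left(-158 + 44\right) = \left(60 - 130\right) \left(-114\right) = \left(-70\right) \left(-114\right) = 7980$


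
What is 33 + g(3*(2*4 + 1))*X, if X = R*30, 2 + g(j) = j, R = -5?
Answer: -3717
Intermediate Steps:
g(j) = -2 + j
X = -150 (X = -5*30 = -150)
33 + g(3*(2*4 + 1))*X = 33 + (-2 + 3*(2*4 + 1))*(-150) = 33 + (-2 + 3*(8 + 1))*(-150) = 33 + (-2 + 3*9)*(-150) = 33 + (-2 + 27)*(-150) = 33 + 25*(-150) = 33 - 3750 = -3717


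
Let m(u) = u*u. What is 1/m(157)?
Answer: 1/24649 ≈ 4.0570e-5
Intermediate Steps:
m(u) = u**2
1/m(157) = 1/(157**2) = 1/24649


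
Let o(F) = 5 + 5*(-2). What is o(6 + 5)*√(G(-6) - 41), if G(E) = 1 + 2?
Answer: -5*I*√38 ≈ -30.822*I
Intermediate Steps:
G(E) = 3
o(F) = -5 (o(F) = 5 - 10 = -5)
o(6 + 5)*√(G(-6) - 41) = -5*√(3 - 41) = -5*I*√38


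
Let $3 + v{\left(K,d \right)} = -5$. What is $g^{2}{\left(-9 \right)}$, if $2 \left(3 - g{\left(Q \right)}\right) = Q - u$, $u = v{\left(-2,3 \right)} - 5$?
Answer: $1$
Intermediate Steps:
$v{\left(K,d \right)} = -8$ ($v{\left(K,d \right)} = -3 - 5 = -8$)
$u = -13$ ($u = -8 - 5 = -13$)
$g{\left(Q \right)} = - \frac{7}{2} - \frac{Q}{2}$ ($g{\left(Q \right)} = 3 - \frac{Q - -13}{2} = 3 - \frac{Q + 13}{2} = 3 - \frac{13 + Q}{2} = 3 - \left(\frac{13}{2} + \frac{Q}{2}\right) = - \frac{7}{2} - \frac{Q}{2}$)
$g^{2}{\left(-9 \right)} = \left(- \frac{7}{2} - - \frac{9}{2}\right)^{2} = \left(- \frac{7}{2} + \frac{9}{2}\right)^{2} = 1^{2} = 1$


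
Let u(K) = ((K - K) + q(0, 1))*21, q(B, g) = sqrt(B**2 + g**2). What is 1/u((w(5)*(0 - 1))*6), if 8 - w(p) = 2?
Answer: 1/21 ≈ 0.047619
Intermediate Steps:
w(p) = 6 (w(p) = 8 - 1*2 = 8 - 2 = 6)
u(K) = 21 (u(K) = ((K - K) + sqrt(0**2 + 1**2))*21 = (0 + sqrt(0 + 1))*21 = (0 + sqrt(1))*21 = (0 + 1)*21 = 1*21 = 21)
1/u((w(5)*(0 - 1))*6) = 1/21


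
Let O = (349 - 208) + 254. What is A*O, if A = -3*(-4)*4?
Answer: 18960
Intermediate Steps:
O = 395 (O = 141 + 254 = 395)
A = 48 (A = 12*4 = 48)
A*O = 48*395 = 18960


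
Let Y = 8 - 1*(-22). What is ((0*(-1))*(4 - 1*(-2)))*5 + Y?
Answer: 30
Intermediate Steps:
Y = 30 (Y = 8 + 22 = 30)
((0*(-1))*(4 - 1*(-2)))*5 + Y = ((0*(-1))*(4 - 1*(-2)))*5 + 30 = (0*(4 + 2))*5 + 30 = (0*6)*5 + 30 = 0*5 + 30 = 0 + 30 = 30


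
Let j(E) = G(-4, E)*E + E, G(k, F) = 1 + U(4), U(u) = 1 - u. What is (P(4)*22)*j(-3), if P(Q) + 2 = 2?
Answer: 0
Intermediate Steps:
P(Q) = 0 (P(Q) = -2 + 2 = 0)
G(k, F) = -2 (G(k, F) = 1 + (1 - 1*4) = 1 + (1 - 4) = 1 - 3 = -2)
j(E) = -E (j(E) = -2*E + E = -E)
(P(4)*22)*j(-3) = (0*22)*(-1*(-3)) = 0*3 = 0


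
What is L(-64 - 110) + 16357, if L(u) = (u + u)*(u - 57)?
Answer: 96745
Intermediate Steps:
L(u) = 2*u*(-57 + u) (L(u) = (2*u)*(-57 + u) = 2*u*(-57 + u))
L(-64 - 110) + 16357 = 2*(-64 - 110)*(-57 + (-64 - 110)) + 16357 = 2*(-174)*(-57 - 174) + 16357 = 2*(-174)*(-231) + 16357 = 80388 + 16357 = 96745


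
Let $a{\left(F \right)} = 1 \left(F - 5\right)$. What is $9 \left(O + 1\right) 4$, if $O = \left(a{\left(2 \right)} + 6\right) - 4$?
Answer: $0$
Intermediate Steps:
$a{\left(F \right)} = -5 + F$ ($a{\left(F \right)} = 1 \left(-5 + F\right) = -5 + F$)
$O = -1$ ($O = \left(\left(-5 + 2\right) + 6\right) - 4 = \left(-3 + 6\right) - 4 = 3 - 4 = -1$)
$9 \left(O + 1\right) 4 = 9 \left(-1 + 1\right) 4 = 9 \cdot 0 \cdot 4 = 0 \cdot 4 = 0$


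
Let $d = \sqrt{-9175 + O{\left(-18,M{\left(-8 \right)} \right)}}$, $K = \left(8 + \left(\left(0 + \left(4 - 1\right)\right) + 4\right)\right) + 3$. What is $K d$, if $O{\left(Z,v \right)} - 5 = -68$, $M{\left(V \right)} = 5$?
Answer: $18 i \sqrt{9238} \approx 1730.1 i$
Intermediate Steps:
$O{\left(Z,v \right)} = -63$ ($O{\left(Z,v \right)} = 5 - 68 = -63$)
$K = 18$ ($K = \left(8 + \left(\left(0 + \left(4 - 1\right)\right) + 4\right)\right) + 3 = \left(8 + \left(\left(0 + 3\right) + 4\right)\right) + 3 = \left(8 + \left(3 + 4\right)\right) + 3 = \left(8 + 7\right) + 3 = 15 + 3 = 18$)
$d = i \sqrt{9238}$ ($d = \sqrt{-9175 - 63} = \sqrt{-9238} = i \sqrt{9238} \approx 96.115 i$)
$K d = 18 i \sqrt{9238}$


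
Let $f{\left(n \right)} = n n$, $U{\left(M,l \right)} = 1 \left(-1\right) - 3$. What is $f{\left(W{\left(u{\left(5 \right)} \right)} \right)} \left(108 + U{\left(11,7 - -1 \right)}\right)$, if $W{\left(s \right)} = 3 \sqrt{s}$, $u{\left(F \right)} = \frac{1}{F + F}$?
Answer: $\frac{468}{5} \approx 93.6$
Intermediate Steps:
$U{\left(M,l \right)} = -4$ ($U{\left(M,l \right)} = -1 - 3 = -4$)
$u{\left(F \right)} = \frac{1}{2 F}$
$f{\left(n \right)} = n^{2}$
$f{\left(W{\left(u{\left(5 \right)} \right)} \right)} \left(108 + U{\left(11,7 - -1 \right)}\right) = \left(3 \sqrt{\frac{1}{2 \cdot 5}}\right)^{2} \left(108 - 4\right) = \left(3 \sqrt{\frac{1}{2} \cdot \frac{1}{5}}\right)^{2} \cdot 104 = \left(\frac{3}{\sqrt{10}}\right)^{2} \cdot 104 = \left(3 \frac{\sqrt{10}}{10}\right)^{2} \cdot 104 = \left(\frac{3 \sqrt{10}}{10}\right)^{2} \cdot 104 = \frac{9}{10} \cdot 104 = \frac{468}{5}$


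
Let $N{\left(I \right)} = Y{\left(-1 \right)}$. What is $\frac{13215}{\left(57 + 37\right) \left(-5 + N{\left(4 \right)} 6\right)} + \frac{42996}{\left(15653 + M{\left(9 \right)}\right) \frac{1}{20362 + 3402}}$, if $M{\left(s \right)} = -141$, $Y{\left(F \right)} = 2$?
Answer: $\frac{12009304647}{182266} \approx 65889.0$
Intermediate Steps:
$N{\left(I \right)} = 2$
$\frac{13215}{\left(57 + 37\right) \left(-5 + N{\left(4 \right)} 6\right)} + \frac{42996}{\left(15653 + M{\left(9 \right)}\right) \frac{1}{20362 + 3402}} = \frac{13215}{\left(57 + 37\right) \left(-5 + 2 \cdot 6\right)} + \frac{42996}{\left(15653 - 141\right) \frac{1}{20362 + 3402}} = \frac{13215}{94 \left(-5 + 12\right)} + \frac{42996}{15512 \cdot \frac{1}{23764}} = \frac{13215}{94 \cdot 7} + \frac{42996}{15512 \cdot \frac{1}{23764}} = \frac{13215}{658} + \frac{42996}{\frac{3878}{5941}} = 13215 \cdot \frac{1}{658} + 42996 \cdot \frac{5941}{3878} = \frac{13215}{658} + \frac{127719618}{1939} = \frac{12009304647}{182266}$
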